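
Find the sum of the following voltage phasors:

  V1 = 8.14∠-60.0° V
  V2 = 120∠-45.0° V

Step 1 — Convert each phasor to rectangular form:
  V1 = 8.14·(cos(-60.0°) + j·sin(-60.0°)) = 4.07 - j7.049 V
  V2 = 120·(cos(-45.0°) + j·sin(-45.0°)) = 84.85 - j84.85 V
Step 2 — Sum components: V_total = 88.92 - j91.9 V.
Step 3 — Convert to polar: |V_total| = 127.9 V, ∠V_total = -45.9°.

V_total = 127.9∠-45.9° V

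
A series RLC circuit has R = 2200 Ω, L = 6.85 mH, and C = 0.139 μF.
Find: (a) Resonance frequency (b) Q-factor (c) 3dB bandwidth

Step 1 — Resonance condition Im(Z)=0 gives ω₀ = 1/√(LC).
Step 2 — ω₀ = 1/√(0.00685·1.39e-07) = 3.241e+04 rad/s.
Step 3 — f₀ = ω₀/(2π) = 5158 Hz.
Step 4 — Series Q: Q = ω₀L/R = 3.241e+04·0.00685/2200 = 0.1009.
Step 5 — 3dB bandwidth: Δω = ω₀/Q = 3.212e+05 rad/s; BW = Δω/(2π) = 5.112e+04 Hz.

(a) f₀ = 5158 Hz  (b) Q = 0.1009  (c) BW = 5.112e+04 Hz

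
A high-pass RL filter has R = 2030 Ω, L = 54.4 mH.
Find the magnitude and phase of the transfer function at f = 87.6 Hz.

Step 1 — Angular frequency: ω = 2π·87.6 = 550.4 rad/s.
Step 2 — Transfer function: H(jω) = jωL/(R + jωL).
Step 3 — Numerator jωL = j·29.94; denominator R + jωL = 2030 + j29.94.
Step 4 — H = 0.0002175 + j0.01475.
Step 5 — Magnitude: |H| = 0.01475 (-36.6 dB); phase: φ = 89.2°.

|H| = 0.01475 (-36.6 dB), φ = 89.2°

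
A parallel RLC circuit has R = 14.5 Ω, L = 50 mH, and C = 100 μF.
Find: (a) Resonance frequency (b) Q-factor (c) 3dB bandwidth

Step 1 — Resonance: ω₀ = 1/√(LC) = 1/√(0.05·0.0001) = 447.2 rad/s.
Step 2 — f₀ = ω₀/(2π) = 71.18 Hz.
Step 3 — Parallel Q: Q = R/(ω₀L) = 14.5/(447.2·0.05) = 0.6485.
Step 4 — Bandwidth: Δω = ω₀/Q = 689.7 rad/s; BW = Δω/(2π) = 109.8 Hz.

(a) f₀ = 71.18 Hz  (b) Q = 0.6485  (c) BW = 109.8 Hz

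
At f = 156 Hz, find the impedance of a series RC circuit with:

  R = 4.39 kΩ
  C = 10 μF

Step 1 — Angular frequency: ω = 2π·f = 2π·156 = 980.2 rad/s.
Step 2 — Component impedances:
  R: Z = R = 4390 Ω
  C: Z = 1/(jωC) = -j/(ω·C) = 0 - j102 Ω
Step 3 — Series combination: Z_total = R + C = 4390 - j102 Ω = 4391∠-1.3° Ω.

Z = 4390 - j102 Ω = 4391∠-1.3° Ω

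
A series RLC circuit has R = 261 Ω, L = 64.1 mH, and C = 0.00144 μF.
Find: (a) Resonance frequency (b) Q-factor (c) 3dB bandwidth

Step 1 — Resonance condition Im(Z)=0 gives ω₀ = 1/√(LC).
Step 2 — ω₀ = 1/√(0.0641·1.44e-09) = 1.041e+05 rad/s.
Step 3 — f₀ = ω₀/(2π) = 1.657e+04 Hz.
Step 4 — Series Q: Q = ω₀L/R = 1.041e+05·0.0641/261 = 25.56.
Step 5 — 3dB bandwidth: Δω = ω₀/Q = 4072 rad/s; BW = Δω/(2π) = 648 Hz.

(a) f₀ = 1.657e+04 Hz  (b) Q = 25.56  (c) BW = 648 Hz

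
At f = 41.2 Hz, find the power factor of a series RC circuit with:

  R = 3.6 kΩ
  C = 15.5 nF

Step 1 — Angular frequency: ω = 2π·f = 2π·41.2 = 258.9 rad/s.
Step 2 — Component impedances:
  R: Z = R = 3600 Ω
  C: Z = 1/(jωC) = -j/(ω·C) = 0 - j2.492e+05 Ω
Step 3 — Series combination: Z_total = R + C = 3600 - j2.492e+05 Ω = 2.493e+05∠-89.2° Ω.
Step 4 — Power factor: PF = cos(φ) = Re(Z)/|Z| = 3600/2.493e+05 = 0.01444.
Step 5 — Type: Im(Z) = -2.492e+05 ⇒ leading (phase φ = -89.2°).

PF = 0.01444 (leading, φ = -89.2°)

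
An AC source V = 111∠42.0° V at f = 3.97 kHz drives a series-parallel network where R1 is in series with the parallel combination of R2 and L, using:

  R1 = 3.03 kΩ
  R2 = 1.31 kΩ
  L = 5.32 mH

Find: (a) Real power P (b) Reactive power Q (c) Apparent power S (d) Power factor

Step 1 — Angular frequency: ω = 2π·f = 2π·3970 = 2.494e+04 rad/s.
Step 2 — Component impedances:
  R1: Z = R = 3030 Ω
  R2: Z = R = 1310 Ω
  L: Z = jωL = j·2.494e+04·0.00532 = 0 + j132.7 Ω
Step 3 — Parallel branch: R2 || L = 1/(1/R2 + 1/L) = 13.31 + j131.4 Ω.
Step 4 — Series with R1: Z_total = R1 + (R2 || L) = 3043 + j131.4 Ω = 3046∠2.5° Ω.
Step 5 — Source phasor: V = 111∠42.0° V = 82.49 + j74.27 V.
Step 6 — Current: I = V / Z = 0.02811 + j0.02319 A = 0.03644∠39.5° A.
Step 7 — Complex power: S = V·I* = 4.041 + j0.1744 VA.
Step 8 — Real power: P = Re(S) = 4.041 W.
Step 9 — Reactive power: Q = Im(S) = 0.1744 VAR.
Step 10 — Apparent power: |S| = 4.045 VA.
Step 11 — Power factor: PF = P/|S| = 0.9991 (lagging).

(a) P = 4.041 W  (b) Q = 0.1744 VAR  (c) S = 4.045 VA  (d) PF = 0.9991 (lagging)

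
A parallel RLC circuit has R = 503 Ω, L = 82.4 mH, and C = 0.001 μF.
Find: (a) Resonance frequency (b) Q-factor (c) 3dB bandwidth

Step 1 — Resonance: ω₀ = 1/√(LC) = 1/√(0.0824·1e-09) = 1.102e+05 rad/s.
Step 2 — f₀ = ω₀/(2π) = 1.753e+04 Hz.
Step 3 — Parallel Q: Q = R/(ω₀L) = 503/(1.102e+05·0.0824) = 0.05541.
Step 4 — Bandwidth: Δω = ω₀/Q = 1.988e+06 rad/s; BW = Δω/(2π) = 3.164e+05 Hz.

(a) f₀ = 1.753e+04 Hz  (b) Q = 0.05541  (c) BW = 3.164e+05 Hz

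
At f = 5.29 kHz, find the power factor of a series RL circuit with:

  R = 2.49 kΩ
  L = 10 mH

Step 1 — Angular frequency: ω = 2π·f = 2π·5290 = 3.324e+04 rad/s.
Step 2 — Component impedances:
  R: Z = R = 2490 Ω
  L: Z = jωL = j·3.324e+04·0.01 = 0 + j332.4 Ω
Step 3 — Series combination: Z_total = R + L = 2490 + j332.4 Ω = 2512∠7.6° Ω.
Step 4 — Power factor: PF = cos(φ) = Re(Z)/|Z| = 2490/2512 = 0.9912.
Step 5 — Type: Im(Z) = 332.4 ⇒ lagging (phase φ = 7.6°).

PF = 0.9912 (lagging, φ = 7.6°)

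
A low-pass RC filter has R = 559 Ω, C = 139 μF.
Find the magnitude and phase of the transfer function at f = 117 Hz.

Step 1 — Angular frequency: ω = 2π·117 = 735.1 rad/s.
Step 2 — Transfer function: H(jω) = 1/(1 + jωRC).
Step 3 — Denominator: 1 + jωRC = 1 + j·735.1·559·0.000139 = 1 + j57.12.
Step 4 — H = 0.0003064 - j0.0175.
Step 5 — Magnitude: |H| = 0.0175 (-35.1 dB); phase: φ = -89.0°.

|H| = 0.0175 (-35.1 dB), φ = -89.0°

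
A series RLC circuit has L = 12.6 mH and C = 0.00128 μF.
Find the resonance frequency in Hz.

Step 1 — Resonance condition Im(Z)=0 gives ω₀ = 1/√(LC).
Step 2 — ω₀ = 1/√(0.0126·1.28e-09) = 2.49e+05 rad/s.
Step 3 — f₀ = ω₀/(2π) = 3.963e+04 Hz.

f₀ = 3.963e+04 Hz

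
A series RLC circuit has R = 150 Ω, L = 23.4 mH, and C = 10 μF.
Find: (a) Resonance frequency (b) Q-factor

Step 1 — Resonance condition Im(Z)=0 gives ω₀ = 1/√(LC).
Step 2 — ω₀ = 1/√(0.0234·1e-05) = 2067 rad/s.
Step 3 — f₀ = ω₀/(2π) = 329 Hz.
Step 4 — Series Q: Q = ω₀L/R = 2067·0.0234/150 = 0.3225.

(a) f₀ = 329 Hz  (b) Q = 0.3225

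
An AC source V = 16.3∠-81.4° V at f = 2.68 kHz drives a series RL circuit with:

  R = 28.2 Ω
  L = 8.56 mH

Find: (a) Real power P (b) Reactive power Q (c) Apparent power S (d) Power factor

Step 1 — Angular frequency: ω = 2π·f = 2π·2680 = 1.684e+04 rad/s.
Step 2 — Component impedances:
  R: Z = R = 28.2 Ω
  L: Z = jωL = j·1.684e+04·0.00856 = 0 + j144.1 Ω
Step 3 — Series combination: Z_total = R + L = 28.2 + j144.1 Ω = 146.9∠78.9° Ω.
Step 4 — Source phasor: V = 16.3∠-81.4° V = 2.437 - j16.12 V.
Step 5 — Current: I = V / Z = -0.1045 - j0.03736 A = 0.111∠-160.3° A.
Step 6 — Complex power: S = V·I* = 0.3473 + j1.775 VA.
Step 7 — Real power: P = Re(S) = 0.3473 W.
Step 8 — Reactive power: Q = Im(S) = 1.775 VAR.
Step 9 — Apparent power: |S| = 1.809 VA.
Step 10 — Power factor: PF = P/|S| = 0.192 (lagging).

(a) P = 0.3473 W  (b) Q = 1.775 VAR  (c) S = 1.809 VA  (d) PF = 0.192 (lagging)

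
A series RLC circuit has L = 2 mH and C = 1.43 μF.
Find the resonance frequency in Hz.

Step 1 — Resonance condition Im(Z)=0 gives ω₀ = 1/√(LC).
Step 2 — ω₀ = 1/√(0.002·1.43e-06) = 1.87e+04 rad/s.
Step 3 — f₀ = ω₀/(2π) = 2976 Hz.

f₀ = 2976 Hz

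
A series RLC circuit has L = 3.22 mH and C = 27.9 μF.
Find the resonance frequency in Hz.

Step 1 — Resonance condition Im(Z)=0 gives ω₀ = 1/√(LC).
Step 2 — ω₀ = 1/√(0.00322·2.79e-05) = 3336 rad/s.
Step 3 — f₀ = ω₀/(2π) = 531 Hz.

f₀ = 531 Hz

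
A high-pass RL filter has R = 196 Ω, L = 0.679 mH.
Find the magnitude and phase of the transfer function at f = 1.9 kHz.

Step 1 — Angular frequency: ω = 2π·1900 = 1.194e+04 rad/s.
Step 2 — Transfer function: H(jω) = jωL/(R + jωL).
Step 3 — Numerator jωL = j·8.106; denominator R + jωL = 196 + j8.106.
Step 4 — H = 0.001707 + j0.04129.
Step 5 — Magnitude: |H| = 0.04132 (-27.7 dB); phase: φ = 87.6°.

|H| = 0.04132 (-27.7 dB), φ = 87.6°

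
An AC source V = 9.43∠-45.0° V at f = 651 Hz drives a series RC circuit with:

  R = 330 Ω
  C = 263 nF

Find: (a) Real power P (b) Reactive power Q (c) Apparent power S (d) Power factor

Step 1 — Angular frequency: ω = 2π·f = 2π·651 = 4090 rad/s.
Step 2 — Component impedances:
  R: Z = R = 330 Ω
  C: Z = 1/(jωC) = -j/(ω·C) = 0 - j929.6 Ω
Step 3 — Series combination: Z_total = R + C = 330 - j929.6 Ω = 986.4∠-70.5° Ω.
Step 4 — Source phasor: V = 9.43∠-45.0° V = 6.668 - j6.668 V.
Step 5 — Current: I = V / Z = 0.008632 + j0.004109 A = 0.00956∠25.5° A.
Step 6 — Complex power: S = V·I* = 0.03016 - j0.08496 VA.
Step 7 — Real power: P = Re(S) = 0.03016 W.
Step 8 — Reactive power: Q = Im(S) = -0.08496 VAR.
Step 9 — Apparent power: |S| = 0.09015 VA.
Step 10 — Power factor: PF = P/|S| = 0.3345 (leading).

(a) P = 0.03016 W  (b) Q = -0.08496 VAR  (c) S = 0.09015 VA  (d) PF = 0.3345 (leading)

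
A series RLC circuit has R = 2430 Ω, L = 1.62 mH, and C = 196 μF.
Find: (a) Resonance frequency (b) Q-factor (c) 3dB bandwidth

Step 1 — Resonance: ω₀ = 1/√(LC) = 1/√(0.00162·0.000196) = 1775 rad/s.
Step 2 — f₀ = ω₀/(2π) = 282.4 Hz.
Step 3 — Series Q: Q = ω₀L/R = 1775·0.00162/2430 = 0.001183.
Step 4 — Bandwidth: Δω = ω₀/Q = 1.5e+06 rad/s; BW = Δω/(2π) = 2.387e+05 Hz.

(a) f₀ = 282.4 Hz  (b) Q = 0.001183  (c) BW = 2.387e+05 Hz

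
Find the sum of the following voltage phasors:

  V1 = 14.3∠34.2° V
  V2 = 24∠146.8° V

Step 1 — Convert each phasor to rectangular form:
  V1 = 14.3·(cos(34.2°) + j·sin(34.2°)) = 11.83 + j8.038 V
  V2 = 24·(cos(146.8°) + j·sin(146.8°)) = -20.08 + j13.14 V
Step 2 — Sum components: V_total = -8.255 + j21.18 V.
Step 3 — Convert to polar: |V_total| = 22.73 V, ∠V_total = 111.3°.

V_total = 22.73∠111.3° V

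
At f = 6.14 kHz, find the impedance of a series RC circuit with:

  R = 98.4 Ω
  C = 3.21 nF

Step 1 — Angular frequency: ω = 2π·f = 2π·6140 = 3.858e+04 rad/s.
Step 2 — Component impedances:
  R: Z = R = 98.4 Ω
  C: Z = 1/(jωC) = -j/(ω·C) = 0 - j8075 Ω
Step 3 — Series combination: Z_total = R + C = 98.4 - j8075 Ω = 8076∠-89.3° Ω.

Z = 98.4 - j8075 Ω = 8076∠-89.3° Ω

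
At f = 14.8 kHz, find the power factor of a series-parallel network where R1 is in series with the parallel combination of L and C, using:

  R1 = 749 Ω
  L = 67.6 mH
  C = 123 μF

Step 1 — Angular frequency: ω = 2π·f = 2π·1.48e+04 = 9.299e+04 rad/s.
Step 2 — Component impedances:
  R1: Z = R = 749 Ω
  L: Z = jωL = j·9.299e+04·0.0676 = 0 + j6286 Ω
  C: Z = 1/(jωC) = -j/(ω·C) = 0 - j0.08743 Ω
Step 3 — Parallel branch: L || C = 1/(1/L + 1/C) = 0 - j0.08743 Ω.
Step 4 — Series with R1: Z_total = R1 + (L || C) = 749 - j0.08743 Ω = 749∠-0.0° Ω.
Step 5 — Power factor: PF = cos(φ) = Re(Z)/|Z| = 749/749 = 1.
Step 6 — Type: Im(Z) = -0.08743 ⇒ leading (phase φ = -0.0°).

PF = 1 (leading, φ = -0.0°)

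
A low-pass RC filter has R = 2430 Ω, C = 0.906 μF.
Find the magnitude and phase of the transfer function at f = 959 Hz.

Step 1 — Angular frequency: ω = 2π·959 = 6026 rad/s.
Step 2 — Transfer function: H(jω) = 1/(1 + jωRC).
Step 3 — Denominator: 1 + jωRC = 1 + j·6026·2430·9.06e-07 = 1 + j13.27.
Step 4 — H = 0.00565 - j0.07496.
Step 5 — Magnitude: |H| = 0.07517 (-22.5 dB); phase: φ = -85.7°.

|H| = 0.07517 (-22.5 dB), φ = -85.7°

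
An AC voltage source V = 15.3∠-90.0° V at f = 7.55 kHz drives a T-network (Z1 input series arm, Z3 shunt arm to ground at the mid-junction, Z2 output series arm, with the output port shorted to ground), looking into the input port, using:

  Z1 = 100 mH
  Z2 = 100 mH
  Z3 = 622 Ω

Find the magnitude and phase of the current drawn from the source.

Step 1 — Angular frequency: ω = 2π·f = 2π·7550 = 4.744e+04 rad/s.
Step 2 — Component impedances:
  Z1: Z = jωL = j·4.744e+04·0.1 = 0 + j4744 Ω
  Z2: Z = jωL = j·4.744e+04·0.1 = 0 + j4744 Ω
  Z3: Z = R = 622 Ω
Step 3 — With the output port shorted to ground, the output series arm Z2 runs from the junction to ground; the shunt arm Z3 also runs from the junction to ground. They appear in parallel: Z3 || Z2 = 611.5 + j80.18 Ω.
Step 4 — Series with input arm Z1: Z_in = Z1 + (Z3 || Z2) = 611.5 + j4824 Ω = 4863∠82.8° Ω.
Step 5 — Source phasor: V = 15.3∠-90.0° V = 0 - j15.3 V.
Step 6 — Ohm's law: I = V / Z_total = (0 - j15.3) / (611.5 + j4824) = -0.003121 - j0.0003957 A.
Step 7 — Convert to polar: |I| = 0.003146 A, ∠I = -172.8°.

I = 0.003146∠-172.8° A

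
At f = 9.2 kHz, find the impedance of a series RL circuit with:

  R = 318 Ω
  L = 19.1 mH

Step 1 — Angular frequency: ω = 2π·f = 2π·9200 = 5.781e+04 rad/s.
Step 2 — Component impedances:
  R: Z = R = 318 Ω
  L: Z = jωL = j·5.781e+04·0.0191 = 0 + j1104 Ω
Step 3 — Series combination: Z_total = R + L = 318 + j1104 Ω = 1149∠73.9° Ω.

Z = 318 + j1104 Ω = 1149∠73.9° Ω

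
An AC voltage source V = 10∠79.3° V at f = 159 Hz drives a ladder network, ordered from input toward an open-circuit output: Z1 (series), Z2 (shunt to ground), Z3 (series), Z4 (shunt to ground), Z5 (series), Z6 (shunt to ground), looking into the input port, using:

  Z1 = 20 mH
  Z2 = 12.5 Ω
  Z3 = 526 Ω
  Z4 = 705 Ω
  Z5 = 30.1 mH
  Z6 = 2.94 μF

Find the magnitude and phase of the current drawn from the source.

Step 1 — Angular frequency: ω = 2π·f = 2π·159 = 999 rad/s.
Step 2 — Component impedances:
  Z1: Z = jωL = j·999·0.02 = 0 + j19.98 Ω
  Z2: Z = R = 12.5 Ω
  Z3: Z = R = 526 Ω
  Z4: Z = R = 705 Ω
  Z5: Z = jωL = j·999·0.0301 = 0 + j30.07 Ω
  Z6: Z = 1/(jωC) = -j/(ω·C) = 0 - j340.5 Ω
Step 3 — Ladder network (open output): work backward from the far end, alternating series and parallel combinations. Z_in = 12.29 + j19.9 Ω = 23.39∠58.3° Ω.
Step 4 — Source phasor: V = 10∠79.3° V = 1.857 + j9.826 V.
Step 5 — Ohm's law: I = V / Z_total = (1.857 + j9.826) / (12.29 + j19.9) = 0.3991 + j0.1533 A.
Step 6 — Convert to polar: |I| = 0.4275 A, ∠I = 21.0°.

I = 0.4275∠21.0° A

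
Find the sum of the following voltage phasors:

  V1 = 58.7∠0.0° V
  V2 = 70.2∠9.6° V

Step 1 — Convert each phasor to rectangular form:
  V1 = 58.7·(cos(0.0°) + j·sin(0.0°)) = 58.7 V
  V2 = 70.2·(cos(9.6°) + j·sin(9.6°)) = 69.22 + j11.71 V
Step 2 — Sum components: V_total = 127.9 + j11.71 V.
Step 3 — Convert to polar: |V_total| = 128.5 V, ∠V_total = 5.2°.

V_total = 128.5∠5.2° V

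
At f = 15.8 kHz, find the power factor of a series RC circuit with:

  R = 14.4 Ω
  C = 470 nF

Step 1 — Angular frequency: ω = 2π·f = 2π·1.58e+04 = 9.927e+04 rad/s.
Step 2 — Component impedances:
  R: Z = R = 14.4 Ω
  C: Z = 1/(jωC) = -j/(ω·C) = 0 - j21.43 Ω
Step 3 — Series combination: Z_total = R + C = 14.4 - j21.43 Ω = 25.82∠-56.1° Ω.
Step 4 — Power factor: PF = cos(φ) = Re(Z)/|Z| = 14.4/25.82 = 0.5577.
Step 5 — Type: Im(Z) = -21.43 ⇒ leading (phase φ = -56.1°).

PF = 0.5577 (leading, φ = -56.1°)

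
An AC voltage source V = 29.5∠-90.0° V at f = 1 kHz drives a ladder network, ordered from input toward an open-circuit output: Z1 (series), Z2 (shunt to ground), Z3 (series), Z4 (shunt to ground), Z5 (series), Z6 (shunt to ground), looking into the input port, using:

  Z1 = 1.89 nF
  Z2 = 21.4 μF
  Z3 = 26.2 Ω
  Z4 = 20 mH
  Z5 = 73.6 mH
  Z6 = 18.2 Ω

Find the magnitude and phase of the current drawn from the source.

Step 1 — Angular frequency: ω = 2π·f = 2π·1000 = 6283 rad/s.
Step 2 — Component impedances:
  Z1: Z = 1/(jωC) = -j/(ω·C) = 0 - j8.421e+04 Ω
  Z2: Z = 1/(jωC) = -j/(ω·C) = 0 - j7.437 Ω
  Z3: Z = R = 26.2 Ω
  Z4: Z = jωL = j·6283·0.02 = 0 + j125.7 Ω
  Z5: Z = jωL = j·6283·0.0736 = 0 + j462.4 Ω
  Z6: Z = R = 18.2 Ω
Step 3 — Ladder network (open output): work backward from the far end, alternating series and parallel combinations. Z_in = 0.1646 - j8.422e+04 Ω = 8.422e+04∠-90.0° Ω.
Step 4 — Source phasor: V = 29.5∠-90.0° V = 0 - j29.5 V.
Step 5 — Ohm's law: I = V / Z_total = (0 - j29.5) / (0.1646 - j8.422e+04) = 0.0003503 - j6.845e-10 A.
Step 6 — Convert to polar: |I| = 0.0003503 A, ∠I = -0.0°.

I = 0.0003503∠-0.0° A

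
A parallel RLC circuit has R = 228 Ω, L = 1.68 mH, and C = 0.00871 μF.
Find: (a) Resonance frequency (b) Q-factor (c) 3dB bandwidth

Step 1 — Resonance: ω₀ = 1/√(LC) = 1/√(0.00168·8.71e-09) = 2.614e+05 rad/s.
Step 2 — f₀ = ω₀/(2π) = 4.161e+04 Hz.
Step 3 — Parallel Q: Q = R/(ω₀L) = 228/(2.614e+05·0.00168) = 0.5191.
Step 4 — Bandwidth: Δω = ω₀/Q = 5.036e+05 rad/s; BW = Δω/(2π) = 8.014e+04 Hz.

(a) f₀ = 4.161e+04 Hz  (b) Q = 0.5191  (c) BW = 8.014e+04 Hz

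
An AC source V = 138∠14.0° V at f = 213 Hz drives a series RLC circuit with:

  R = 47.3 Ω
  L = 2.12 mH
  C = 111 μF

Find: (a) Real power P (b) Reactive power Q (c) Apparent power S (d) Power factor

Step 1 — Angular frequency: ω = 2π·f = 2π·213 = 1338 rad/s.
Step 2 — Component impedances:
  R: Z = R = 47.3 Ω
  L: Z = jωL = j·1338·0.00212 = 0 + j2.837 Ω
  C: Z = 1/(jωC) = -j/(ω·C) = 0 - j6.732 Ω
Step 3 — Series combination: Z_total = R + L + C = 47.3 - j3.894 Ω = 47.46∠-4.7° Ω.
Step 4 — Source phasor: V = 138∠14.0° V = 133.9 + j33.39 V.
Step 5 — Current: I = V / Z = 2.754 + j0.9326 A = 2.908∠18.7° A.
Step 6 — Complex power: S = V·I* = 399.9 - j32.93 VA.
Step 7 — Real power: P = Re(S) = 399.9 W.
Step 8 — Reactive power: Q = Im(S) = -32.93 VAR.
Step 9 — Apparent power: |S| = 401.3 VA.
Step 10 — Power factor: PF = P/|S| = 0.9966 (leading).

(a) P = 399.9 W  (b) Q = -32.93 VAR  (c) S = 401.3 VA  (d) PF = 0.9966 (leading)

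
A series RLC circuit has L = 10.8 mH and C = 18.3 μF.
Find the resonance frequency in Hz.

Step 1 — Resonance condition Im(Z)=0 gives ω₀ = 1/√(LC).
Step 2 — ω₀ = 1/√(0.0108·1.83e-05) = 2249 rad/s.
Step 3 — f₀ = ω₀/(2π) = 358 Hz.

f₀ = 358 Hz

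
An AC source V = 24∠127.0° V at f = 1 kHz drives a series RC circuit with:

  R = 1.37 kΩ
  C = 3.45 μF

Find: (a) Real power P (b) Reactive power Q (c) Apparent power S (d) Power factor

Step 1 — Angular frequency: ω = 2π·f = 2π·1000 = 6283 rad/s.
Step 2 — Component impedances:
  R: Z = R = 1370 Ω
  C: Z = 1/(jωC) = -j/(ω·C) = 0 - j46.13 Ω
Step 3 — Series combination: Z_total = R + C = 1370 - j46.13 Ω = 1371∠-1.9° Ω.
Step 4 — Source phasor: V = 24∠127.0° V = -14.44 + j19.17 V.
Step 5 — Current: I = V / Z = -0.011 + j0.01362 A = 0.01751∠128.9° A.
Step 6 — Complex power: S = V·I* = 0.42 - j0.01414 VA.
Step 7 — Real power: P = Re(S) = 0.42 W.
Step 8 — Reactive power: Q = Im(S) = -0.01414 VAR.
Step 9 — Apparent power: |S| = 0.4202 VA.
Step 10 — Power factor: PF = P/|S| = 0.9994 (leading).

(a) P = 0.42 W  (b) Q = -0.01414 VAR  (c) S = 0.4202 VA  (d) PF = 0.9994 (leading)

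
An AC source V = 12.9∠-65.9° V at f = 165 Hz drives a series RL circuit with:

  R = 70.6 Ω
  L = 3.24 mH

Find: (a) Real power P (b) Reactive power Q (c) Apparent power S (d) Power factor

Step 1 — Angular frequency: ω = 2π·f = 2π·165 = 1037 rad/s.
Step 2 — Component impedances:
  R: Z = R = 70.6 Ω
  L: Z = jωL = j·1037·0.00324 = 0 + j3.359 Ω
Step 3 — Series combination: Z_total = R + L = 70.6 + j3.359 Ω = 70.68∠2.7° Ω.
Step 4 — Source phasor: V = 12.9∠-65.9° V = 5.267 - j11.78 V.
Step 5 — Current: I = V / Z = 0.06652 - j0.17 A = 0.1825∠-68.6° A.
Step 6 — Complex power: S = V·I* = 2.352 + j0.1119 VA.
Step 7 — Real power: P = Re(S) = 2.352 W.
Step 8 — Reactive power: Q = Im(S) = 0.1119 VAR.
Step 9 — Apparent power: |S| = 2.354 VA.
Step 10 — Power factor: PF = P/|S| = 0.9989 (lagging).

(a) P = 2.352 W  (b) Q = 0.1119 VAR  (c) S = 2.354 VA  (d) PF = 0.9989 (lagging)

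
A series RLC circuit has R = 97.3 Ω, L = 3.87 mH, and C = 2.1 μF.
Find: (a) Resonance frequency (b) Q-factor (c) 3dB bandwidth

Step 1 — Resonance: ω₀ = 1/√(LC) = 1/√(0.00387·2.1e-06) = 1.109e+04 rad/s.
Step 2 — f₀ = ω₀/(2π) = 1765 Hz.
Step 3 — Series Q: Q = ω₀L/R = 1.109e+04·0.00387/97.3 = 0.4412.
Step 4 — Bandwidth: Δω = ω₀/Q = 2.514e+04 rad/s; BW = Δω/(2π) = 4001 Hz.

(a) f₀ = 1765 Hz  (b) Q = 0.4412  (c) BW = 4001 Hz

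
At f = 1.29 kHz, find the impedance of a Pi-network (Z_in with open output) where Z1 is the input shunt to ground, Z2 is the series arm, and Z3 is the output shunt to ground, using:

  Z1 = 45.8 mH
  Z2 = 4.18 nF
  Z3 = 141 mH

Step 1 — Angular frequency: ω = 2π·f = 2π·1290 = 8105 rad/s.
Step 2 — Component impedances:
  Z1: Z = jωL = j·8105·0.0458 = 0 + j371.2 Ω
  Z2: Z = 1/(jωC) = -j/(ω·C) = 0 - j2.952e+04 Ω
  Z3: Z = jωL = j·8105·0.141 = 0 + j1143 Ω
Step 3 — With open output, the series arm Z2 and the output shunt Z3 appear in series to ground: Z2 + Z3 = 0 - j2.837e+04 Ω.
Step 4 — Parallel with input shunt Z1: Z_in = Z1 || (Z2 + Z3) = 0 + j376.1 Ω = 376.1∠90.0° Ω.

Z = 0 + j376.1 Ω = 376.1∠90.0° Ω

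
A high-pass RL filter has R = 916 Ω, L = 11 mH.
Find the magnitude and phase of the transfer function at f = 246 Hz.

Step 1 — Angular frequency: ω = 2π·246 = 1546 rad/s.
Step 2 — Transfer function: H(jω) = jωL/(R + jωL).
Step 3 — Numerator jωL = j·17; denominator R + jωL = 916 + j17.
Step 4 — H = 0.0003444 + j0.01856.
Step 5 — Magnitude: |H| = 0.01856 (-34.6 dB); phase: φ = 88.9°.

|H| = 0.01856 (-34.6 dB), φ = 88.9°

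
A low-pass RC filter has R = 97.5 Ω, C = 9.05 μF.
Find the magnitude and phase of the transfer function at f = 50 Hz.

Step 1 — Angular frequency: ω = 2π·50 = 314.2 rad/s.
Step 2 — Transfer function: H(jω) = 1/(1 + jωRC).
Step 3 — Denominator: 1 + jωRC = 1 + j·314.2·97.5·9.05e-06 = 1 + j0.2772.
Step 4 — H = 0.9286 - j0.2574.
Step 5 — Magnitude: |H| = 0.9637 (-0.3 dB); phase: φ = -15.5°.

|H| = 0.9637 (-0.3 dB), φ = -15.5°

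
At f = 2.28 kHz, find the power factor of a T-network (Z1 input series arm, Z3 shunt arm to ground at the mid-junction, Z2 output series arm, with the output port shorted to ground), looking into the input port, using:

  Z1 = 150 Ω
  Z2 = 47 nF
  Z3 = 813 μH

Step 1 — Angular frequency: ω = 2π·f = 2π·2280 = 1.433e+04 rad/s.
Step 2 — Component impedances:
  Z1: Z = R = 150 Ω
  Z2: Z = 1/(jωC) = -j/(ω·C) = 0 - j1485 Ω
  Z3: Z = jωL = j·1.433e+04·0.000813 = 0 + j11.65 Ω
Step 3 — With the output port shorted to ground, the output series arm Z2 runs from the junction to ground; the shunt arm Z3 also runs from the junction to ground. They appear in parallel: Z3 || Z2 = 0 + j11.74 Ω.
Step 4 — Series with input arm Z1: Z_in = Z1 + (Z3 || Z2) = 150 + j11.74 Ω = 150.5∠4.5° Ω.
Step 5 — Power factor: PF = cos(φ) = Re(Z)/|Z| = 150/150.4586 = 0.997.
Step 6 — Type: Im(Z) = 11.74 ⇒ lagging (phase φ = 4.5°).

PF = 0.997 (lagging, φ = 4.5°)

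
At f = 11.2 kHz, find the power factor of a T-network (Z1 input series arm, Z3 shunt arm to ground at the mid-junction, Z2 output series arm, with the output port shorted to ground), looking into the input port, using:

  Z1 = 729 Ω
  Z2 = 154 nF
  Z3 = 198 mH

Step 1 — Angular frequency: ω = 2π·f = 2π·1.12e+04 = 7.037e+04 rad/s.
Step 2 — Component impedances:
  Z1: Z = R = 729 Ω
  Z2: Z = 1/(jωC) = -j/(ω·C) = 0 - j92.27 Ω
  Z3: Z = jωL = j·7.037e+04·0.198 = 0 + j1.393e+04 Ω
Step 3 — With the output port shorted to ground, the output series arm Z2 runs from the junction to ground; the shunt arm Z3 also runs from the junction to ground. They appear in parallel: Z3 || Z2 = 0 - j92.89 Ω.
Step 4 — Series with input arm Z1: Z_in = Z1 + (Z3 || Z2) = 729 - j92.89 Ω = 734.9∠-7.3° Ω.
Step 5 — Power factor: PF = cos(φ) = Re(Z)/|Z| = 729/734.9 = 0.992.
Step 6 — Type: Im(Z) = -92.89 ⇒ leading (phase φ = -7.3°).

PF = 0.992 (leading, φ = -7.3°)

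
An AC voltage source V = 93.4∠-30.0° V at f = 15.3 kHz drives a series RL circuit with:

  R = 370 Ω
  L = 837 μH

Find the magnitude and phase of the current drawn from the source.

Step 1 — Angular frequency: ω = 2π·f = 2π·1.53e+04 = 9.613e+04 rad/s.
Step 2 — Component impedances:
  R: Z = R = 370 Ω
  L: Z = jωL = j·9.613e+04·0.000837 = 0 + j80.46 Ω
Step 3 — Series combination: Z_total = R + L = 370 + j80.46 Ω = 378.6∠12.3° Ω.
Step 4 — Source phasor: V = 93.4∠-30.0° V = 80.89 - j46.7 V.
Step 5 — Ohm's law: I = V / Z_total = (80.89 - j46.7) / (370 + j80.46) = 0.1825 - j0.1659 A.
Step 6 — Convert to polar: |I| = 0.2467 A, ∠I = -42.3°.

I = 0.2467∠-42.3° A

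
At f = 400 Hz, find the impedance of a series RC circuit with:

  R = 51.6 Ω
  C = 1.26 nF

Step 1 — Angular frequency: ω = 2π·f = 2π·400 = 2513 rad/s.
Step 2 — Component impedances:
  R: Z = R = 51.6 Ω
  C: Z = 1/(jωC) = -j/(ω·C) = 0 - j3.158e+05 Ω
Step 3 — Series combination: Z_total = R + C = 51.6 - j3.158e+05 Ω = 3.158e+05∠-90.0° Ω.

Z = 51.6 - j3.158e+05 Ω = 3.158e+05∠-90.0° Ω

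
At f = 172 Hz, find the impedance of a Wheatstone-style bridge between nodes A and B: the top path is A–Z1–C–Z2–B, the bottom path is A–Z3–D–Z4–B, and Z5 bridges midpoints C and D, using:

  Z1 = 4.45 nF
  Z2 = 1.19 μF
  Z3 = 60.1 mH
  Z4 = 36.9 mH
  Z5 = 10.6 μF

Step 1 — Angular frequency: ω = 2π·f = 2π·172 = 1081 rad/s.
Step 2 — Component impedances:
  Z1: Z = 1/(jωC) = -j/(ω·C) = 0 - j2.079e+05 Ω
  Z2: Z = 1/(jωC) = -j/(ω·C) = 0 - j777.6 Ω
  Z3: Z = jωL = j·1081·0.0601 = 0 + j64.95 Ω
  Z4: Z = jωL = j·1081·0.0369 = 0 + j39.88 Ω
  Z5: Z = 1/(jωC) = -j/(ω·C) = 0 - j87.29 Ω
Step 3 — Bridge requires nodal analysis (the Z5 bridge couples midpoints C and D, so the two paths cannot be reduced to a simple series/parallel combination). Setting node B to ground and injecting 1 A at node A, the 3-node admittance system at A, C, D solves to V_A = Z_AB = 0 + j106.8 Ω = 106.8∠90.0° Ω.

Z = 0 + j106.8 Ω = 106.8∠90.0° Ω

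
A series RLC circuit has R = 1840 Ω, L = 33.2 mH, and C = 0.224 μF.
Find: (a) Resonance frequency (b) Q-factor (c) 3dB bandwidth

Step 1 — Resonance: ω₀ = 1/√(LC) = 1/√(0.0332·2.24e-07) = 1.16e+04 rad/s.
Step 2 — f₀ = ω₀/(2π) = 1846 Hz.
Step 3 — Series Q: Q = ω₀L/R = 1.16e+04·0.0332/1840 = 0.2092.
Step 4 — Bandwidth: Δω = ω₀/Q = 5.542e+04 rad/s; BW = Δω/(2π) = 8821 Hz.

(a) f₀ = 1846 Hz  (b) Q = 0.2092  (c) BW = 8821 Hz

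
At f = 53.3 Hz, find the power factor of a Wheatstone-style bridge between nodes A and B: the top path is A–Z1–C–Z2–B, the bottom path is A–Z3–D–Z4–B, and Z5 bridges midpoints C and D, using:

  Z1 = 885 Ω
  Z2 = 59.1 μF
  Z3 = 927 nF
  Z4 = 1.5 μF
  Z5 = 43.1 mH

Step 1 — Angular frequency: ω = 2π·f = 2π·53.3 = 334.9 rad/s.
Step 2 — Component impedances:
  Z1: Z = R = 885 Ω
  Z2: Z = 1/(jωC) = -j/(ω·C) = 0 - j50.52 Ω
  Z3: Z = 1/(jωC) = -j/(ω·C) = 0 - j3221 Ω
  Z4: Z = 1/(jωC) = -j/(ω·C) = 0 - j1991 Ω
  Z5: Z = jωL = j·334.9·0.0431 = 0 + j14.43 Ω
Step 3 — Bridge requires nodal analysis (the Z5 bridge couples midpoints C and D, so the two paths cannot be reduced to a simple series/parallel combination). Setting node B to ground and injecting 1 A at node A, the 3-node admittance system at A, C, D solves to V_A = Z_AB = 822.5 - j276.3 Ω = 867.7∠-18.6° Ω.
Step 4 — Power factor: PF = cos(φ) = Re(Z)/|Z| = 822.54/867.7 = 0.948.
Step 5 — Type: Im(Z) = -276.3 ⇒ leading (phase φ = -18.6°).

PF = 0.948 (leading, φ = -18.6°)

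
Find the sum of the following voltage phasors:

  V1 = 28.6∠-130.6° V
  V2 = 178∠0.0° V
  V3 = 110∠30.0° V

Step 1 — Convert each phasor to rectangular form:
  V1 = 28.6·(cos(-130.6°) + j·sin(-130.6°)) = -18.61 - j21.72 V
  V2 = 178·(cos(0.0°) + j·sin(0.0°)) = 178 V
  V3 = 110·(cos(30.0°) + j·sin(30.0°)) = 95.26 + j55 V
Step 2 — Sum components: V_total = 254.7 + j33.28 V.
Step 3 — Convert to polar: |V_total| = 256.8 V, ∠V_total = 7.4°.

V_total = 256.8∠7.4° V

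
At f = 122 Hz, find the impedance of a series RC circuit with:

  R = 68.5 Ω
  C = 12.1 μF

Step 1 — Angular frequency: ω = 2π·f = 2π·122 = 766.5 rad/s.
Step 2 — Component impedances:
  R: Z = R = 68.5 Ω
  C: Z = 1/(jωC) = -j/(ω·C) = 0 - j107.8 Ω
Step 3 — Series combination: Z_total = R + C = 68.5 - j107.8 Ω = 127.7∠-57.6° Ω.

Z = 68.5 - j107.8 Ω = 127.7∠-57.6° Ω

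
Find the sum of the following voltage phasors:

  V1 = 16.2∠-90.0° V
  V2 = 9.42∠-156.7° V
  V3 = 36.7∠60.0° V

Step 1 — Convert each phasor to rectangular form:
  V1 = 16.2·(cos(-90.0°) + j·sin(-90.0°)) = 0 - j16.2 V
  V2 = 9.42·(cos(-156.7°) + j·sin(-156.7°)) = -8.652 - j3.726 V
  V3 = 36.7·(cos(60.0°) + j·sin(60.0°)) = 18.35 + j31.78 V
Step 2 — Sum components: V_total = 9.698 + j11.86 V.
Step 3 — Convert to polar: |V_total| = 15.32 V, ∠V_total = 50.7°.

V_total = 15.32∠50.7° V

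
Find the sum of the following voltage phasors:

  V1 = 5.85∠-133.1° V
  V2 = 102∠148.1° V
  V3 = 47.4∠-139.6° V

Step 1 — Convert each phasor to rectangular form:
  V1 = 5.85·(cos(-133.1°) + j·sin(-133.1°)) = -3.997 - j4.271 V
  V2 = 102·(cos(148.1°) + j·sin(148.1°)) = -86.6 + j53.9 V
  V3 = 47.4·(cos(-139.6°) + j·sin(-139.6°)) = -36.1 - j30.72 V
Step 2 — Sum components: V_total = -126.7 + j18.91 V.
Step 3 — Convert to polar: |V_total| = 128.1 V, ∠V_total = 171.5°.

V_total = 128.1∠171.5° V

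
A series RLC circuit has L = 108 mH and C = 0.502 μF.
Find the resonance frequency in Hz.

Step 1 — Resonance condition Im(Z)=0 gives ω₀ = 1/√(LC).
Step 2 — ω₀ = 1/√(0.108·5.02e-07) = 4295 rad/s.
Step 3 — f₀ = ω₀/(2π) = 683.5 Hz.

f₀ = 683.5 Hz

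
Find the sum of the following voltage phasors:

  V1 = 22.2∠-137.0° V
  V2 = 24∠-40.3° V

Step 1 — Convert each phasor to rectangular form:
  V1 = 22.2·(cos(-137.0°) + j·sin(-137.0°)) = -16.24 - j15.14 V
  V2 = 24·(cos(-40.3°) + j·sin(-40.3°)) = 18.3 - j15.52 V
Step 2 — Sum components: V_total = 2.068 - j30.66 V.
Step 3 — Convert to polar: |V_total| = 30.73 V, ∠V_total = -86.1°.

V_total = 30.73∠-86.1° V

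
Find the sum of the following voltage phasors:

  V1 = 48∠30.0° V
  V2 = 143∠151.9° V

Step 1 — Convert each phasor to rectangular form:
  V1 = 48·(cos(30.0°) + j·sin(30.0°)) = 41.57 + j24 V
  V2 = 143·(cos(151.9°) + j·sin(151.9°)) = -126.1 + j67.35 V
Step 2 — Sum components: V_total = -84.57 + j91.35 V.
Step 3 — Convert to polar: |V_total| = 124.5 V, ∠V_total = 132.8°.

V_total = 124.5∠132.8° V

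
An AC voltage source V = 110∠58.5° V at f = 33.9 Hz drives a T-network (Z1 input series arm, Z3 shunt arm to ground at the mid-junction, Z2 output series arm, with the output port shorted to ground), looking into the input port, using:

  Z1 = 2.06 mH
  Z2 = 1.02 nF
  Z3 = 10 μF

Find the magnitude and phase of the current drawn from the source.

Step 1 — Angular frequency: ω = 2π·f = 2π·33.9 = 213 rad/s.
Step 2 — Component impedances:
  Z1: Z = jωL = j·213·0.00206 = 0 + j0.4388 Ω
  Z2: Z = 1/(jωC) = -j/(ω·C) = 0 - j4.603e+06 Ω
  Z3: Z = 1/(jωC) = -j/(ω·C) = 0 - j469.5 Ω
Step 3 — With the output port shorted to ground, the output series arm Z2 runs from the junction to ground; the shunt arm Z3 also runs from the junction to ground. They appear in parallel: Z3 || Z2 = 0 - j469.4 Ω.
Step 4 — Series with input arm Z1: Z_in = Z1 + (Z3 || Z2) = 0 - j469 Ω = 469∠-90.0° Ω.
Step 5 — Source phasor: V = 110∠58.5° V = 57.47 + j93.79 V.
Step 6 — Ohm's law: I = V / Z_total = (57.47 + j93.79) / (0 - j469) = -0.2 + j0.1225 A.
Step 7 — Convert to polar: |I| = 0.2345 A, ∠I = 148.5°.

I = 0.2345∠148.5° A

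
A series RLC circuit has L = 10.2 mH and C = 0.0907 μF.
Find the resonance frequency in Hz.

Step 1 — Resonance condition Im(Z)=0 gives ω₀ = 1/√(LC).
Step 2 — ω₀ = 1/√(0.0102·9.07e-08) = 3.288e+04 rad/s.
Step 3 — f₀ = ω₀/(2π) = 5233 Hz.

f₀ = 5233 Hz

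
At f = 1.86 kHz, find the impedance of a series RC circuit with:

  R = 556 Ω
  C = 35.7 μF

Step 1 — Angular frequency: ω = 2π·f = 2π·1860 = 1.169e+04 rad/s.
Step 2 — Component impedances:
  R: Z = R = 556 Ω
  C: Z = 1/(jωC) = -j/(ω·C) = 0 - j2.397 Ω
Step 3 — Series combination: Z_total = R + C = 556 - j2.397 Ω = 556∠-0.2° Ω.

Z = 556 - j2.397 Ω = 556∠-0.2° Ω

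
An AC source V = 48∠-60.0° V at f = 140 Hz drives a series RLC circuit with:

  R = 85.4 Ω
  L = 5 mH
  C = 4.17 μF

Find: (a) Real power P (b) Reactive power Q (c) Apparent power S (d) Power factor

Step 1 — Angular frequency: ω = 2π·f = 2π·140 = 879.6 rad/s.
Step 2 — Component impedances:
  R: Z = R = 85.4 Ω
  L: Z = jωL = j·879.6·0.005 = 0 + j4.398 Ω
  C: Z = 1/(jωC) = -j/(ω·C) = 0 - j272.6 Ω
Step 3 — Series combination: Z_total = R + L + C = 85.4 - j268.2 Ω = 281.5∠-72.3° Ω.
Step 4 — Source phasor: V = 48∠-60.0° V = 24 - j41.57 V.
Step 5 — Current: I = V / Z = 0.1666 + j0.03644 A = 0.1705∠12.3° A.
Step 6 — Complex power: S = V·I* = 2.483 - j7.799 VA.
Step 7 — Real power: P = Re(S) = 2.483 W.
Step 8 — Reactive power: Q = Im(S) = -7.799 VAR.
Step 9 — Apparent power: |S| = 8.185 VA.
Step 10 — Power factor: PF = P/|S| = 0.3034 (leading).

(a) P = 2.483 W  (b) Q = -7.799 VAR  (c) S = 8.185 VA  (d) PF = 0.3034 (leading)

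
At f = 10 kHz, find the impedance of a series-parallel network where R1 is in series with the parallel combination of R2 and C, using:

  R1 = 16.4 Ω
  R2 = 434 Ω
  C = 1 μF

Step 1 — Angular frequency: ω = 2π·f = 2π·1e+04 = 6.283e+04 rad/s.
Step 2 — Component impedances:
  R1: Z = R = 16.4 Ω
  R2: Z = R = 434 Ω
  C: Z = 1/(jωC) = -j/(ω·C) = 0 - j15.92 Ω
Step 3 — Parallel branch: R2 || C = 1/(1/R2 + 1/C) = 0.5829 - j15.89 Ω.
Step 4 — Series with R1: Z_total = R1 + (R2 || C) = 16.98 - j15.89 Ω = 23.26∠-43.1° Ω.

Z = 16.98 - j15.89 Ω = 23.26∠-43.1° Ω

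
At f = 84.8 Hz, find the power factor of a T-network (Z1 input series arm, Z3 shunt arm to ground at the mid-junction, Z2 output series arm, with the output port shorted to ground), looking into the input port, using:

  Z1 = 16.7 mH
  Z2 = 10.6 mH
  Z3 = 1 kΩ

Step 1 — Angular frequency: ω = 2π·f = 2π·84.8 = 532.8 rad/s.
Step 2 — Component impedances:
  Z1: Z = jωL = j·532.8·0.0167 = 0 + j8.898 Ω
  Z2: Z = jωL = j·532.8·0.0106 = 0 + j5.648 Ω
  Z3: Z = R = 1000 Ω
Step 3 — With the output port shorted to ground, the output series arm Z2 runs from the junction to ground; the shunt arm Z3 also runs from the junction to ground. They appear in parallel: Z3 || Z2 = 0.0319 + j5.648 Ω.
Step 4 — Series with input arm Z1: Z_in = Z1 + (Z3 || Z2) = 0.0319 + j14.55 Ω = 14.55∠89.9° Ω.
Step 5 — Power factor: PF = cos(φ) = Re(Z)/|Z| = 0.031897/14.546 = 0.002193.
Step 6 — Type: Im(Z) = 14.55 ⇒ lagging (phase φ = 89.9°).

PF = 0.002193 (lagging, φ = 89.9°)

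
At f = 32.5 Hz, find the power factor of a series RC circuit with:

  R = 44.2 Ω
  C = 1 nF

Step 1 — Angular frequency: ω = 2π·f = 2π·32.5 = 204.2 rad/s.
Step 2 — Component impedances:
  R: Z = R = 44.2 Ω
  C: Z = 1/(jωC) = -j/(ω·C) = 0 - j4.897e+06 Ω
Step 3 — Series combination: Z_total = R + C = 44.2 - j4.897e+06 Ω = 4.897e+06∠-90.0° Ω.
Step 4 — Power factor: PF = cos(φ) = Re(Z)/|Z| = 44.2/4.897e+06 = 9.026e-06.
Step 5 — Type: Im(Z) = -4.897e+06 ⇒ leading (phase φ = -90.0°).

PF = 9.026e-06 (leading, φ = -90.0°)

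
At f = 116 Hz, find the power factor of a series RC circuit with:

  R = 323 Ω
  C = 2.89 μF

Step 1 — Angular frequency: ω = 2π·f = 2π·116 = 728.8 rad/s.
Step 2 — Component impedances:
  R: Z = R = 323 Ω
  C: Z = 1/(jωC) = -j/(ω·C) = 0 - j474.7 Ω
Step 3 — Series combination: Z_total = R + C = 323 - j474.7 Ω = 574.2∠-55.8° Ω.
Step 4 — Power factor: PF = cos(φ) = Re(Z)/|Z| = 323/574.2 = 0.5625.
Step 5 — Type: Im(Z) = -474.7 ⇒ leading (phase φ = -55.8°).

PF = 0.5625 (leading, φ = -55.8°)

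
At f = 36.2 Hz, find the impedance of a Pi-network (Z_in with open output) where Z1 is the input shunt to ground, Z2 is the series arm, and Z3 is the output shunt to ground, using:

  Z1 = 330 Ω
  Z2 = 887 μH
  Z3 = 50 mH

Step 1 — Angular frequency: ω = 2π·f = 2π·36.2 = 227.5 rad/s.
Step 2 — Component impedances:
  Z1: Z = R = 330 Ω
  Z2: Z = jωL = j·227.5·0.000887 = 0 + j0.2017 Ω
  Z3: Z = jωL = j·227.5·0.05 = 0 + j11.37 Ω
Step 3 — With open output, the series arm Z2 and the output shunt Z3 appear in series to ground: Z2 + Z3 = 0 + j11.57 Ω.
Step 4 — Parallel with input shunt Z1: Z_in = Z1 || (Z2 + Z3) = 0.4055 + j11.56 Ω = 11.57∠88.0° Ω.

Z = 0.4055 + j11.56 Ω = 11.57∠88.0° Ω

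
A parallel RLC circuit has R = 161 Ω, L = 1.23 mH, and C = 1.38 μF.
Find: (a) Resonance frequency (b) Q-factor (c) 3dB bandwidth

Step 1 — Resonance: ω₀ = 1/√(LC) = 1/√(0.00123·1.38e-06) = 2.427e+04 rad/s.
Step 2 — f₀ = ω₀/(2π) = 3863 Hz.
Step 3 — Parallel Q: Q = R/(ω₀L) = 161/(2.427e+04·0.00123) = 5.393.
Step 4 — Bandwidth: Δω = ω₀/Q = 4501 rad/s; BW = Δω/(2π) = 716.3 Hz.

(a) f₀ = 3863 Hz  (b) Q = 5.393  (c) BW = 716.3 Hz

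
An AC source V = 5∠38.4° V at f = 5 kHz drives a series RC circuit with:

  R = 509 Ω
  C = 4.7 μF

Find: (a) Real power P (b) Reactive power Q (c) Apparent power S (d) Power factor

Step 1 — Angular frequency: ω = 2π·f = 2π·5000 = 3.142e+04 rad/s.
Step 2 — Component impedances:
  R: Z = R = 509 Ω
  C: Z = 1/(jωC) = -j/(ω·C) = 0 - j6.773 Ω
Step 3 — Series combination: Z_total = R + C = 509 - j6.773 Ω = 509∠-0.8° Ω.
Step 4 — Source phasor: V = 5∠38.4° V = 3.918 + j3.106 V.
Step 5 — Current: I = V / Z = 0.007616 + j0.006203 A = 0.009822∠39.2° A.
Step 6 — Complex power: S = V·I* = 0.04911 - j0.0006534 VA.
Step 7 — Real power: P = Re(S) = 0.04911 W.
Step 8 — Reactive power: Q = Im(S) = -0.0006534 VAR.
Step 9 — Apparent power: |S| = 0.04911 VA.
Step 10 — Power factor: PF = P/|S| = 0.9999 (leading).

(a) P = 0.04911 W  (b) Q = -0.0006534 VAR  (c) S = 0.04911 VA  (d) PF = 0.9999 (leading)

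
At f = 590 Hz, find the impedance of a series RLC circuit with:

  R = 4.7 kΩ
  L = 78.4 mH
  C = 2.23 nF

Step 1 — Angular frequency: ω = 2π·f = 2π·590 = 3707 rad/s.
Step 2 — Component impedances:
  R: Z = R = 4700 Ω
  L: Z = jωL = j·3707·0.0784 = 0 + j290.6 Ω
  C: Z = 1/(jωC) = -j/(ω·C) = 0 - j1.21e+05 Ω
Step 3 — Series combination: Z_total = R + L + C = 4700 - j1.207e+05 Ω = 1.208e+05∠-87.8° Ω.

Z = 4700 - j1.207e+05 Ω = 1.208e+05∠-87.8° Ω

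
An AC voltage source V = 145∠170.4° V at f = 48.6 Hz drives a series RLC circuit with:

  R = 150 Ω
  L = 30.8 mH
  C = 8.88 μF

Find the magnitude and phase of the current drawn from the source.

Step 1 — Angular frequency: ω = 2π·f = 2π·48.6 = 305.4 rad/s.
Step 2 — Component impedances:
  R: Z = R = 150 Ω
  L: Z = jωL = j·305.4·0.0308 = 0 + j9.405 Ω
  C: Z = 1/(jωC) = -j/(ω·C) = 0 - j368.8 Ω
Step 3 — Series combination: Z_total = R + L + C = 150 - j359.4 Ω = 389.4∠-67.3° Ω.
Step 4 — Source phasor: V = 145∠170.4° V = -143 + j24.18 V.
Step 5 — Ohm's law: I = V / Z_total = (-143 + j24.18) / (150 - j359.4) = -0.1987 - j0.3149 A.
Step 6 — Convert to polar: |I| = 0.3723 A, ∠I = -122.3°.

I = 0.3723∠-122.3° A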